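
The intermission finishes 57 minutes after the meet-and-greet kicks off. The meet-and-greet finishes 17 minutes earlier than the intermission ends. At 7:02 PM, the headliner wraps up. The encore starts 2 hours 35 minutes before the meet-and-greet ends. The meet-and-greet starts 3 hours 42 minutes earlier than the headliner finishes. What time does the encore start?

1:25 PM

The meet-and-greet starts at 7:02 PM − 222 min = 3:20 PM.
The intermission ends at 3:20 PM + 57 min = 4:17 PM.
The meet-and-greet ends at 4:17 PM − 17 min = 4:00 PM.
The encore starts at 4:00 PM − 155 min = 1:25 PM.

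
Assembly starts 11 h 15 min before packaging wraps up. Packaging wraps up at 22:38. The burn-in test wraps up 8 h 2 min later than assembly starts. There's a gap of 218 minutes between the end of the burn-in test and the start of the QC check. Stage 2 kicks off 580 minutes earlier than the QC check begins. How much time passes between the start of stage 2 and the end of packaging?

Assembly starts at 22:38 − 675 min = 11:23.
The burn-in test ends at 11:23 + 482 min = 19:25.
The QC check starts at 19:25 + 218 min = 23:03.
Stage 2 starts at 23:03 − 580 min = 13:23.
From 13:23 to 22:38 is 555 minutes.

555 minutes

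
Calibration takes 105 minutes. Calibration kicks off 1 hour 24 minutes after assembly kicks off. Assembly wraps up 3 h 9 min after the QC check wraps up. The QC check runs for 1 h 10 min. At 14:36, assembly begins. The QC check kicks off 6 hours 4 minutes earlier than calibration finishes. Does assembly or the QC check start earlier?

Calibration starts at 14:36 + 84 min = 16:00.
Calibration ends at 16:00 + 105 min = 17:45.
The QC check starts at 17:45 − 364 min = 11:41.
Assembly starts at 14:36 and the QC check starts at 11:41, so the QC check is first.

the QC check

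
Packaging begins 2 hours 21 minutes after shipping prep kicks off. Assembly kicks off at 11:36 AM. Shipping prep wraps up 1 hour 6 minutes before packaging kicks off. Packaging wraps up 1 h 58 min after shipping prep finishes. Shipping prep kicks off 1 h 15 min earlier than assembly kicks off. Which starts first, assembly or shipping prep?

Shipping prep starts at 11:36 AM − 75 min = 10:21 AM.
Assembly starts at 11:36 AM and shipping prep starts at 10:21 AM, so shipping prep is first.

shipping prep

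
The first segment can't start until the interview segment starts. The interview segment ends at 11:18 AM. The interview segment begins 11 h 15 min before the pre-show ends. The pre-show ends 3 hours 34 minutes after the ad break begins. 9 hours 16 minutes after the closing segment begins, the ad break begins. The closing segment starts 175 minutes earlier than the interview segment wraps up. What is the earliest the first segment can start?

The closing segment starts at 11:18 AM − 175 min = 8:23 AM.
The ad break starts at 8:23 AM + 556 min = 5:39 PM.
The pre-show ends at 5:39 PM + 214 min = 9:13 PM.
The interview segment starts at 9:13 PM − 675 min = 9:58 AM.
The first segment is bounded by the interview segment, so the earliest it can start is 9:58 AM.

9:58 AM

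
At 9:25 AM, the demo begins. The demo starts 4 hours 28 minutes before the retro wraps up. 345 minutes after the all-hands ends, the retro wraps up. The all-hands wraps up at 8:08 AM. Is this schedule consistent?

Yes

The retro ends at 8:08 AM + 345 min = 1:53 PM.
The demo starts at 1:53 PM − 268 min = 9:25 AM.
That matches the stated 9:25 AM, so the schedule is consistent.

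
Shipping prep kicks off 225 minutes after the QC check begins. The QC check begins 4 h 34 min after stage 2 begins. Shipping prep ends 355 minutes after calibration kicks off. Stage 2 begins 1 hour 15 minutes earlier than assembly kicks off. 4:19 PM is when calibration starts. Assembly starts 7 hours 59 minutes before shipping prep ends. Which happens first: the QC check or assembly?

Shipping prep ends at 4:19 PM + 355 min = 10:14 PM.
Assembly starts at 10:14 PM − 479 min = 2:15 PM.
Stage 2 starts at 2:15 PM − 75 min = 1:00 PM.
The QC check starts at 1:00 PM + 274 min = 5:34 PM.
The QC check starts at 5:34 PM and assembly starts at 2:15 PM, so assembly is first.

assembly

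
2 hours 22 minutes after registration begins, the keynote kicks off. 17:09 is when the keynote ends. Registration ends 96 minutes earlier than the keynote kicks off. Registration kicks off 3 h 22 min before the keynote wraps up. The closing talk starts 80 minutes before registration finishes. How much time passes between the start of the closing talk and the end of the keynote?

236 minutes

Registration starts at 17:09 − 202 min = 13:47.
The keynote starts at 13:47 + 142 min = 16:09.
Registration ends at 16:09 − 96 min = 14:33.
The closing talk starts at 14:33 − 80 min = 13:13.
From 13:13 to 17:09 is 236 minutes.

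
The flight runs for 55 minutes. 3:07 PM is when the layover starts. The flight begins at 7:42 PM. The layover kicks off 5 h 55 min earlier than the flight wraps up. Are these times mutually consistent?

No

The flight ends at 7:42 PM + 55 min = 8:37 PM.
The layover starts at 8:37 PM − 355 min = 2:42 PM.
But the layover is also said to start at 3:07 PM — a 25-minute conflict.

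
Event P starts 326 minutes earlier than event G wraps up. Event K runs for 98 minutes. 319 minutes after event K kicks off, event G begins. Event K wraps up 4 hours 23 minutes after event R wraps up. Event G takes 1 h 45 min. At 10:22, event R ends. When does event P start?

Event K ends at 10:22 + 263 min = 14:45.
Event K starts at 14:45 − 98 min = 13:07.
Event G starts at 13:07 + 319 min = 18:26.
Event G ends at 18:26 + 105 min = 20:11.
Event P starts at 20:11 − 326 min = 14:45.

14:45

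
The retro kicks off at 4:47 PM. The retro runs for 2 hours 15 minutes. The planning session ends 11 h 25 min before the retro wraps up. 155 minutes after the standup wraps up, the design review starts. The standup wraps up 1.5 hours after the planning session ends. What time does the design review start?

11:42 AM

The retro ends at 4:47 PM + 135 min = 7:02 PM.
The planning session ends at 7:02 PM − 685 min = 7:37 AM.
The standup ends at 7:37 AM + 90 min = 9:07 AM.
The design review starts at 9:07 AM + 155 min = 11:42 AM.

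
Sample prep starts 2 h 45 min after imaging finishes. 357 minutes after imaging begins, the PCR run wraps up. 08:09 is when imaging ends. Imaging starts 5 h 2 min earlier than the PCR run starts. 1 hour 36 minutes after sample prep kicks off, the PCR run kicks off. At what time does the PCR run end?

13:25

Sample prep starts at 08:09 + 165 min = 10:54.
The PCR run starts at 10:54 + 96 min = 12:30.
Imaging starts at 12:30 − 302 min = 07:28.
The PCR run ends at 07:28 + 357 min = 13:25.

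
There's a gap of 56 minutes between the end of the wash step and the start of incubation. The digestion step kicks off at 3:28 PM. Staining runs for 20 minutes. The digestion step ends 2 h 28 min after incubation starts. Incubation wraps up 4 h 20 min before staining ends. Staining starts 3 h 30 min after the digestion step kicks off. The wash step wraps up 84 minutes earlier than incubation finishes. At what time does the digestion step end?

Staining starts at 3:28 PM + 210 min = 6:58 PM.
Staining ends at 6:58 PM + 20 min = 7:18 PM.
Incubation ends at 7:18 PM − 260 min = 2:58 PM.
The wash step ends at 2:58 PM − 84 min = 1:34 PM.
Incubation starts at 1:34 PM + 56 min = 2:30 PM.
The digestion step ends at 2:30 PM + 148 min = 4:58 PM.

4:58 PM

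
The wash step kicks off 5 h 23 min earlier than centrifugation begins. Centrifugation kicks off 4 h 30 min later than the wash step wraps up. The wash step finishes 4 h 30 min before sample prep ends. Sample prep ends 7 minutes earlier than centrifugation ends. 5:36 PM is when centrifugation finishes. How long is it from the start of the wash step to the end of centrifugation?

330 minutes

Sample prep ends at 5:36 PM − 7 min = 5:29 PM.
The wash step ends at 5:29 PM − 270 min = 12:59 PM.
Centrifugation starts at 12:59 PM + 270 min = 5:29 PM.
The wash step starts at 5:29 PM − 323 min = 12:06 PM.
From 12:06 PM to 5:36 PM is 330 minutes.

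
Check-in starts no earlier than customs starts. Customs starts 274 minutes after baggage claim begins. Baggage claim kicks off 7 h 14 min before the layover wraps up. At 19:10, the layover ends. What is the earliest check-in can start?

16:30

Baggage claim starts at 19:10 − 434 min = 11:56.
Customs starts at 11:56 + 274 min = 16:30.
Check-in is bounded by customs, so the earliest it can start is 16:30.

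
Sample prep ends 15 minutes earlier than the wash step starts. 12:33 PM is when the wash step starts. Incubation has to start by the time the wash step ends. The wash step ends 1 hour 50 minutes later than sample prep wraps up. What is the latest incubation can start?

Sample prep ends at 12:33 PM − 15 min = 12:18 PM.
The wash step ends at 12:18 PM + 110 min = 2:08 PM.
Incubation is bounded by the wash step, so the latest it can start is 2:08 PM.

2:08 PM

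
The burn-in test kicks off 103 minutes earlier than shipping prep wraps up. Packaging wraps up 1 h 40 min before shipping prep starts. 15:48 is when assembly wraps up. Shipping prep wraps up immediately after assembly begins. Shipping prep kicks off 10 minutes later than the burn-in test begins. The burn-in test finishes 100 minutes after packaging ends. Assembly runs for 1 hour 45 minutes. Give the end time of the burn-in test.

Assembly starts at 15:48 − 105 min = 14:03.
So shipping prep ends at 14:03.
The burn-in test starts at 14:03 − 103 min = 12:20.
Shipping prep starts at 12:20 + 10 min = 12:30.
Packaging ends at 12:30 − 100 min = 10:50.
The burn-in test ends at 10:50 + 100 min = 12:30.

12:30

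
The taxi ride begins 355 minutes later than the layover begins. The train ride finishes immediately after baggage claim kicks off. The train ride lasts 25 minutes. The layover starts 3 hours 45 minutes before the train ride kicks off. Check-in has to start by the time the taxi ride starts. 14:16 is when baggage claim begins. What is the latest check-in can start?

The train ride ends at 14:16.
The train ride starts at 14:16 − 25 min = 13:51.
The layover starts at 13:51 − 225 min = 10:06.
The taxi ride starts at 10:06 + 355 min = 16:01.
Check-in is bounded by the taxi ride, so the latest it can start is 16:01.

16:01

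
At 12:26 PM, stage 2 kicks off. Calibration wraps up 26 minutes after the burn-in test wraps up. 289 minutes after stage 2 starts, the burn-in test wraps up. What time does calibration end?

5:41 PM

The burn-in test ends at 12:26 PM + 289 min = 5:15 PM.
Calibration ends at 5:15 PM + 26 min = 5:41 PM.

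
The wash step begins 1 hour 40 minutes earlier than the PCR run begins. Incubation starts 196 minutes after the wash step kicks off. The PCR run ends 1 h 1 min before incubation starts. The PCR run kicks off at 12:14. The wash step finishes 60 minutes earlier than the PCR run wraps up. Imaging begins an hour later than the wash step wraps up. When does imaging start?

The wash step starts at 12:14 − 100 min = 10:34.
Incubation starts at 10:34 + 196 min = 13:50.
The PCR run ends at 13:50 − 61 min = 12:49.
The wash step ends at 12:49 − 60 min = 11:49.
Imaging starts at 11:49 + 60 min = 12:49.

12:49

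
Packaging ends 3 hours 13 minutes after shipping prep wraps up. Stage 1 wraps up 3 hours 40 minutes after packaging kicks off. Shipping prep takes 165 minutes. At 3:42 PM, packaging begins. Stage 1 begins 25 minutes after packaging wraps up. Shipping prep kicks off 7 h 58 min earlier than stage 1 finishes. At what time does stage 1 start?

Stage 1 ends at 3:42 PM + 220 min = 7:22 PM.
Shipping prep starts at 7:22 PM − 478 min = 11:24 AM.
Shipping prep ends at 11:24 AM + 165 min = 2:09 PM.
Packaging ends at 2:09 PM + 193 min = 5:22 PM.
Stage 1 starts at 5:22 PM + 25 min = 5:47 PM.

5:47 PM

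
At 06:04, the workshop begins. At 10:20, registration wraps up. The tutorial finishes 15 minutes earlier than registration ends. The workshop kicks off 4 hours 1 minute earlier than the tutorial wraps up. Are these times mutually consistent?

Yes

The tutorial ends at 10:20 − 15 min = 10:05.
The workshop starts at 10:05 − 241 min = 06:04.
That matches the stated 06:04, so the schedule is consistent.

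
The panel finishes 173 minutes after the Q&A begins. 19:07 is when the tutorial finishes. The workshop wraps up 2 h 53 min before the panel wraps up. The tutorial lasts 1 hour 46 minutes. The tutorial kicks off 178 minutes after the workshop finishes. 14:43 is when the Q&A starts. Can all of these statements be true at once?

The panel ends at 14:43 + 173 min = 17:36.
The workshop ends at 17:36 − 173 min = 14:43.
The tutorial starts at 14:43 + 178 min = 17:41.
The tutorial ends at 17:41 + 106 min = 19:27.
But the tutorial is also said to end at 19:07 — a 20-minute conflict.

No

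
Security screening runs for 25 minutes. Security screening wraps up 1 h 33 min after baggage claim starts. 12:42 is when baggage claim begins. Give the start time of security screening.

Security screening ends at 12:42 + 93 min = 14:15.
Security screening starts at 14:15 − 25 min = 13:50.

13:50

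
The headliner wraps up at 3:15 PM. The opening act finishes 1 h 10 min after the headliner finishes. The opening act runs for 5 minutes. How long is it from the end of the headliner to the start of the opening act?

The opening act ends at 3:15 PM + 70 min = 4:25 PM.
The opening act starts at 4:25 PM − 5 min = 4:20 PM.
From 3:15 PM to 4:20 PM is 1 h 5 min.

1 h 5 min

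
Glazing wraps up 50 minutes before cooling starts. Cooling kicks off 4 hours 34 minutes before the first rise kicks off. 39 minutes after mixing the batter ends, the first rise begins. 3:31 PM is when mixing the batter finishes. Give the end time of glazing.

The first rise starts at 3:31 PM + 39 min = 4:10 PM.
Cooling starts at 4:10 PM − 274 min = 11:36 AM.
Glazing ends at 11:36 AM − 50 min = 10:46 AM.

10:46 AM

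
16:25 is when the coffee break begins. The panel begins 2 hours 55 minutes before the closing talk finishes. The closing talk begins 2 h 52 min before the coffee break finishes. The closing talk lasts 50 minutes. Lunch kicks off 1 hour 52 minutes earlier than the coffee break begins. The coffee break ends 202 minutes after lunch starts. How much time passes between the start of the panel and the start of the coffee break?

3 hours 27 minutes

Lunch starts at 16:25 − 112 min = 14:33.
The coffee break ends at 14:33 + 202 min = 17:55.
The closing talk starts at 17:55 − 172 min = 15:03.
The closing talk ends at 15:03 + 50 min = 15:53.
The panel starts at 15:53 − 175 min = 12:58.
From 12:58 to 16:25 is 3 hours 27 minutes.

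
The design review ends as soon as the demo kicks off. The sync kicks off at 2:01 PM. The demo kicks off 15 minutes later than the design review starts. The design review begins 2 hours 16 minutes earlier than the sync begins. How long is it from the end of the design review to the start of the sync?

The design review starts at 2:01 PM − 136 min = 11:45 AM.
The demo starts at 11:45 AM + 15 min = 12:00 PM.
So the design review ends at 12:00 PM.
From 12:00 PM to 2:01 PM is 2 h 1 min.

2 h 1 min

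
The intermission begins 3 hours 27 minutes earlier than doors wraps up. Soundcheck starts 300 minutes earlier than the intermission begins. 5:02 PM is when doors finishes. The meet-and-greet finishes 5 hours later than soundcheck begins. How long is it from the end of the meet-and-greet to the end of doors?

207 minutes

The intermission starts at 5:02 PM − 207 min = 1:35 PM.
Soundcheck starts at 1:35 PM − 300 min = 8:35 AM.
The meet-and-greet ends at 8:35 AM + 300 min = 1:35 PM.
From 1:35 PM to 5:02 PM is 207 minutes.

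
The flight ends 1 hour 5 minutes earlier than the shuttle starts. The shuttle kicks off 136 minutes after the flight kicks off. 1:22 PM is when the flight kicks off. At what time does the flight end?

The shuttle starts at 1:22 PM + 136 min = 3:38 PM.
The flight ends at 3:38 PM − 65 min = 2:33 PM.

2:33 PM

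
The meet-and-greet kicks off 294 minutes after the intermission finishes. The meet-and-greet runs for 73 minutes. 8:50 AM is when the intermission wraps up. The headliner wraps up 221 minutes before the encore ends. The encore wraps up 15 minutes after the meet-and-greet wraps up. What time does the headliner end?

11:31 AM

The meet-and-greet starts at 8:50 AM + 294 min = 1:44 PM.
The meet-and-greet ends at 1:44 PM + 73 min = 2:57 PM.
The encore ends at 2:57 PM + 15 min = 3:12 PM.
The headliner ends at 3:12 PM − 221 min = 11:31 AM.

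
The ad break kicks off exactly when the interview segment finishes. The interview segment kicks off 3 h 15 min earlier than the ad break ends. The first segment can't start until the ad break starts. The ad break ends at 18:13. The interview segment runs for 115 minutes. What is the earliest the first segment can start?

16:53

The interview segment starts at 18:13 − 195 min = 14:58.
The interview segment ends at 14:58 + 115 min = 16:53.
So the ad break starts at 16:53.
The first segment is bounded by the ad break, so the earliest it can start is 16:53.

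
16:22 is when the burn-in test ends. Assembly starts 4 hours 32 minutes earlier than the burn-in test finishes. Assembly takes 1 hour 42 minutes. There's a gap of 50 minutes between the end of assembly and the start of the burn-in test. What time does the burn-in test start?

14:22

Assembly starts at 16:22 − 272 min = 11:50.
Assembly ends at 11:50 + 102 min = 13:32.
The burn-in test starts at 13:32 + 50 min = 14:22.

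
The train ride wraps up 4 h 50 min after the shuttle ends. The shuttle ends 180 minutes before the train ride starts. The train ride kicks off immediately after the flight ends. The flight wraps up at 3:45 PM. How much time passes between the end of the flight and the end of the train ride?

1 hour 50 minutes

The train ride starts at 3:45 PM.
The shuttle ends at 3:45 PM − 180 min = 12:45 PM.
The train ride ends at 12:45 PM + 290 min = 5:35 PM.
From 3:45 PM to 5:35 PM is 1 hour 50 minutes.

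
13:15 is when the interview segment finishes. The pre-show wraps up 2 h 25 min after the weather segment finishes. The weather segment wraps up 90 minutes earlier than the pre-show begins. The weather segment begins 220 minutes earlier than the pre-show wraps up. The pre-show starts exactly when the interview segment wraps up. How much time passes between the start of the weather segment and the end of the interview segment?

165 minutes

The pre-show starts at 13:15.
The weather segment ends at 13:15 − 90 min = 11:45.
The pre-show ends at 11:45 + 145 min = 14:10.
The weather segment starts at 14:10 − 220 min = 10:30.
From 10:30 to 13:15 is 165 minutes.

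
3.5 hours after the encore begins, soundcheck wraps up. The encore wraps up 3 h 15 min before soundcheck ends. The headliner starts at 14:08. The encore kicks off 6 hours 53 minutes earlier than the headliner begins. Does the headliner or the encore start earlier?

the encore

The encore starts at 14:08 − 413 min = 07:15.
The headliner starts at 14:08 and the encore starts at 07:15, so the encore is first.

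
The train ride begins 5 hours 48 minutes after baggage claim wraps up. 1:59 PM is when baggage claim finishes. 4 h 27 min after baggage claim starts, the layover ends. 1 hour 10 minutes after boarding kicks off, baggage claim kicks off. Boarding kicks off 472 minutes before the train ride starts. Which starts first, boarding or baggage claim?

boarding

The train ride starts at 1:59 PM + 348 min = 7:47 PM.
Boarding starts at 7:47 PM − 472 min = 11:55 AM.
Baggage claim starts at 11:55 AM + 70 min = 1:05 PM.
Boarding starts at 11:55 AM and baggage claim starts at 1:05 PM, so boarding is first.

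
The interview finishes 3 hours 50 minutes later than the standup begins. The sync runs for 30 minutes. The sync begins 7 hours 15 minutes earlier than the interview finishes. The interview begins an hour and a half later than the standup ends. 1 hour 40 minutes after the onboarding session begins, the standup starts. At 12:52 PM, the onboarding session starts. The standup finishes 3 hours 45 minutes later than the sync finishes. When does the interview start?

4:52 PM

The standup starts at 12:52 PM + 100 min = 2:32 PM.
The interview ends at 2:32 PM + 230 min = 6:22 PM.
The sync starts at 6:22 PM − 435 min = 11:07 AM.
The sync ends at 11:07 AM + 30 min = 11:37 AM.
The standup ends at 11:37 AM + 225 min = 3:22 PM.
The interview starts at 3:22 PM + 90 min = 4:52 PM.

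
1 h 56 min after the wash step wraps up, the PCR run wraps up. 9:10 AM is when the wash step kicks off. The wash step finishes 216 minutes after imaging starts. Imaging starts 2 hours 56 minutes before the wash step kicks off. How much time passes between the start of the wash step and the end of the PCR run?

2 hours 36 minutes

Imaging starts at 9:10 AM − 176 min = 6:14 AM.
The wash step ends at 6:14 AM + 216 min = 9:50 AM.
The PCR run ends at 9:50 AM + 116 min = 11:46 AM.
From 9:10 AM to 11:46 AM is 2 hours 36 minutes.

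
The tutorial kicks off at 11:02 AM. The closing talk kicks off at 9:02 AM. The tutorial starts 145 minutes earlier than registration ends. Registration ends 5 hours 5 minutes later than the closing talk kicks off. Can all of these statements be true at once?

Registration ends at 9:02 AM + 305 min = 2:07 PM.
The tutorial starts at 2:07 PM − 145 min = 11:42 AM.
But the tutorial is also said to start at 11:02 AM — a 40-minute conflict.

No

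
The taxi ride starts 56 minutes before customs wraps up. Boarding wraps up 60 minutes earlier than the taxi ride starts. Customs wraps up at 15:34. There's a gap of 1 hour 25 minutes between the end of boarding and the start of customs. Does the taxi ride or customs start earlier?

the taxi ride

The taxi ride starts at 15:34 − 56 min = 14:38.
Boarding ends at 14:38 − 60 min = 13:38.
Customs starts at 13:38 + 85 min = 15:03.
The taxi ride starts at 14:38 and customs starts at 15:03, so the taxi ride is first.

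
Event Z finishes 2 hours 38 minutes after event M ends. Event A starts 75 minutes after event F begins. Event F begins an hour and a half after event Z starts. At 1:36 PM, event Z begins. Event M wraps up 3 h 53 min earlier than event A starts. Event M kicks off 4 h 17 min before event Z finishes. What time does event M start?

10:49 AM

Event F starts at 1:36 PM + 90 min = 3:06 PM.
Event A starts at 3:06 PM + 75 min = 4:21 PM.
Event M ends at 4:21 PM − 233 min = 12:28 PM.
Event Z ends at 12:28 PM + 158 min = 3:06 PM.
Event M starts at 3:06 PM − 257 min = 10:49 AM.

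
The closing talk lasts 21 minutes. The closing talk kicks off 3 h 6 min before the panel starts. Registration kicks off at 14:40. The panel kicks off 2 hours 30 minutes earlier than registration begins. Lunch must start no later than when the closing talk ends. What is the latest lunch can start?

09:25

The panel starts at 14:40 − 150 min = 12:10.
The closing talk starts at 12:10 − 186 min = 09:04.
The closing talk ends at 09:04 + 21 min = 09:25.
Lunch is bounded by the closing talk, so the latest it can start is 09:25.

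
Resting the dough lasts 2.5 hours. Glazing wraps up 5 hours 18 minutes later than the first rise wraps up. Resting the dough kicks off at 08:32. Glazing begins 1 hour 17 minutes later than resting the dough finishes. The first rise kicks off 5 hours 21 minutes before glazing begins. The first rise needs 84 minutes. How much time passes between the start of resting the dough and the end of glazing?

Resting the dough ends at 08:32 + 150 min = 11:02.
Glazing starts at 11:02 + 77 min = 12:19.
The first rise starts at 12:19 − 321 min = 06:58.
The first rise ends at 06:58 + 84 min = 08:22.
Glazing ends at 08:22 + 318 min = 13:40.
From 08:32 to 13:40 is 308 minutes.

308 minutes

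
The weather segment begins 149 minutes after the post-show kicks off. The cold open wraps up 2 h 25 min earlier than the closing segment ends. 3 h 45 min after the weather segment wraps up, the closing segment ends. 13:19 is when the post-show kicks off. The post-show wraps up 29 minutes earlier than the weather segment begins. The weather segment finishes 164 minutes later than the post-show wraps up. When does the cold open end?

The weather segment starts at 13:19 + 149 min = 15:48.
The post-show ends at 15:48 − 29 min = 15:19.
The weather segment ends at 15:19 + 164 min = 18:03.
The closing segment ends at 18:03 + 225 min = 21:48.
The cold open ends at 21:48 − 145 min = 19:23.

19:23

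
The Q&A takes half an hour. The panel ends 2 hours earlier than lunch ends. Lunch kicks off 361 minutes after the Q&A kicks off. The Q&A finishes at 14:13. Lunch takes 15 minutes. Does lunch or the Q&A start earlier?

the Q&A

The Q&A starts at 14:13 − 30 min = 13:43.
Lunch starts at 13:43 + 361 min = 19:44.
Lunch starts at 19:44 and the Q&A starts at 13:43, so the Q&A is first.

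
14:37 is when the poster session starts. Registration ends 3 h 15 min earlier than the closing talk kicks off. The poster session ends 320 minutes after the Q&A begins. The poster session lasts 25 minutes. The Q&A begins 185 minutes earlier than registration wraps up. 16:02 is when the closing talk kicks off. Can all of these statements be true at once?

Registration ends at 16:02 − 195 min = 12:47.
The Q&A starts at 12:47 − 185 min = 09:42.
The poster session ends at 09:42 + 320 min = 15:02.
The poster session starts at 15:02 − 25 min = 14:37.
That matches the stated 14:37, so the schedule is consistent.

Yes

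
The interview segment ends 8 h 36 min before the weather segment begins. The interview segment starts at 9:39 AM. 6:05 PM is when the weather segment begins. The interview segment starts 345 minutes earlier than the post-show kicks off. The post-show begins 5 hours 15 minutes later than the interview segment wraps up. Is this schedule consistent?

No

The interview segment ends at 6:05 PM − 516 min = 9:29 AM.
The post-show starts at 9:29 AM + 315 min = 2:44 PM.
The interview segment starts at 2:44 PM − 345 min = 8:59 AM.
But the interview segment is also said to start at 9:39 AM — a 40-minute conflict.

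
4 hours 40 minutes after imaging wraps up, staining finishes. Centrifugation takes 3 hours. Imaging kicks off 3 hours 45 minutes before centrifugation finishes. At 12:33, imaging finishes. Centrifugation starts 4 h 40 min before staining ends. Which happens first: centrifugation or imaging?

Staining ends at 12:33 + 280 min = 17:13.
Centrifugation starts at 17:13 − 280 min = 12:33.
Centrifugation ends at 12:33 + 180 min = 15:33.
Imaging starts at 15:33 − 225 min = 11:48.
Centrifugation starts at 12:33 and imaging starts at 11:48, so imaging is first.

imaging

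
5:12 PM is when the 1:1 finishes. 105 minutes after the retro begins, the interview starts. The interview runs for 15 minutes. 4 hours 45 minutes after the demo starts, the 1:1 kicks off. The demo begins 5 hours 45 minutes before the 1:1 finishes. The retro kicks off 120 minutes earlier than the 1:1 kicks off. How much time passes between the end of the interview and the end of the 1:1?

The demo starts at 5:12 PM − 345 min = 11:27 AM.
The 1:1 starts at 11:27 AM + 285 min = 4:12 PM.
The retro starts at 4:12 PM − 120 min = 2:12 PM.
The interview starts at 2:12 PM + 105 min = 3:57 PM.
The interview ends at 3:57 PM + 15 min = 4:12 PM.
From 4:12 PM to 5:12 PM is 1 hour.

1 hour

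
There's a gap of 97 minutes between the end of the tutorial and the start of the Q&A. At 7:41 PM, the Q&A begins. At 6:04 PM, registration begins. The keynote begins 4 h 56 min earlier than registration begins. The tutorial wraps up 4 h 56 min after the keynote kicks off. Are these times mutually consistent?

The keynote starts at 6:04 PM − 296 min = 1:08 PM.
The tutorial ends at 1:08 PM + 296 min = 6:04 PM.
The Q&A starts at 6:04 PM + 97 min = 7:41 PM.
That matches the stated 7:41 PM, so the schedule is consistent.

Yes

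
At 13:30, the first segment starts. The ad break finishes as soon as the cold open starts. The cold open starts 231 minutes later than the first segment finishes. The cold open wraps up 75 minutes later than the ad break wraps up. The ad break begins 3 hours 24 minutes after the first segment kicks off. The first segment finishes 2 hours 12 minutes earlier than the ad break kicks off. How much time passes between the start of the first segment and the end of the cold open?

378 minutes

The ad break starts at 13:30 + 204 min = 16:54.
The first segment ends at 16:54 − 132 min = 14:42.
The cold open starts at 14:42 + 231 min = 18:33.
So the ad break ends at 18:33.
The cold open ends at 18:33 + 75 min = 19:48.
From 13:30 to 19:48 is 378 minutes.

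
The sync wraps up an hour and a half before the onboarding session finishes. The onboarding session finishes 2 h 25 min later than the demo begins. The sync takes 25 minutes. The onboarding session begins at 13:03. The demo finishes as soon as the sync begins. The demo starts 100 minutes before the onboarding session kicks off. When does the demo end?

11:53

The demo starts at 13:03 − 100 min = 11:23.
The onboarding session ends at 11:23 + 145 min = 13:48.
The sync ends at 13:48 − 90 min = 12:18.
The sync starts at 12:18 − 25 min = 11:53.
So the demo ends at 11:53.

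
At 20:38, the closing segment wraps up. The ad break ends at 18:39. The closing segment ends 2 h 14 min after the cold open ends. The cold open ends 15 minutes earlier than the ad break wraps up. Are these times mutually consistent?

Yes

The cold open ends at 18:39 − 15 min = 18:24.
The closing segment ends at 18:24 + 134 min = 20:38.
That matches the stated 20:38, so the schedule is consistent.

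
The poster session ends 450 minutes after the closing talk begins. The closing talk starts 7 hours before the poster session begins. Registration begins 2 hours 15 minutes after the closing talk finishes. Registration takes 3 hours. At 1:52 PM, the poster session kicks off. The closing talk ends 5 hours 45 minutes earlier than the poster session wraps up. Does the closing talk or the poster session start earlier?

the closing talk

The closing talk starts at 1:52 PM − 420 min = 6:52 AM.
The closing talk starts at 6:52 AM and the poster session starts at 1:52 PM, so the closing talk is first.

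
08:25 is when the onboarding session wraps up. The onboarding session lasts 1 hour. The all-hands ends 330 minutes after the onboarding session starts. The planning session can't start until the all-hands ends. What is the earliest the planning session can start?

The onboarding session starts at 08:25 − 60 min = 07:25.
The all-hands ends at 07:25 + 330 min = 12:55.
The planning session is bounded by the all-hands, so the earliest it can start is 12:55.

12:55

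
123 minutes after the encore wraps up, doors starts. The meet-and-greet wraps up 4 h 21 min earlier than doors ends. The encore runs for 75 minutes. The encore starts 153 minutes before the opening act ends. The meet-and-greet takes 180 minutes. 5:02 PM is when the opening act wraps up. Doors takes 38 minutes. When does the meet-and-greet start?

The encore starts at 5:02 PM − 153 min = 2:29 PM.
The encore ends at 2:29 PM + 75 min = 3:44 PM.
Doors starts at 3:44 PM + 123 min = 5:47 PM.
Doors ends at 5:47 PM + 38 min = 6:25 PM.
The meet-and-greet ends at 6:25 PM − 261 min = 2:04 PM.
The meet-and-greet starts at 2:04 PM − 180 min = 11:04 AM.

11:04 AM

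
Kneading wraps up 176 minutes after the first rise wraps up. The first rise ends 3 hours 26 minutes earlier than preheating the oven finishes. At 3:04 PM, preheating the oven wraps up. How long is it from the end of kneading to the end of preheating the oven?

0.5 hours

The first rise ends at 3:04 PM − 206 min = 11:38 AM.
Kneading ends at 11:38 AM + 176 min = 2:34 PM.
From 2:34 PM to 3:04 PM is 0.5 hours.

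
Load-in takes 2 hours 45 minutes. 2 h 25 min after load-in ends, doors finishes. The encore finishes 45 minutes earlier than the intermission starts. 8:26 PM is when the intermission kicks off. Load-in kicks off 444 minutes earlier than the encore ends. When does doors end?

The encore ends at 8:26 PM − 45 min = 7:41 PM.
Load-in starts at 7:41 PM − 444 min = 12:17 PM.
Load-in ends at 12:17 PM + 165 min = 3:02 PM.
Doors ends at 3:02 PM + 145 min = 5:27 PM.

5:27 PM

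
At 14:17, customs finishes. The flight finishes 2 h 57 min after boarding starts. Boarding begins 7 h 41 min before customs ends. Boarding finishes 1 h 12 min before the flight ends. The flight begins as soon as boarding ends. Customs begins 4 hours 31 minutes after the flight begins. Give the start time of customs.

12:52

Boarding starts at 14:17 − 461 min = 06:36.
The flight ends at 06:36 + 177 min = 09:33.
Boarding ends at 09:33 − 72 min = 08:21.
So the flight starts at 08:21.
Customs starts at 08:21 + 271 min = 12:52.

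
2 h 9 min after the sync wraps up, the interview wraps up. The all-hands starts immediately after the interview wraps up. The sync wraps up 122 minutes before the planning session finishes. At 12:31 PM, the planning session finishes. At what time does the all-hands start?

12:38 PM

The sync ends at 12:31 PM − 122 min = 10:29 AM.
The interview ends at 10:29 AM + 129 min = 12:38 PM.
So the all-hands starts at 12:38 PM.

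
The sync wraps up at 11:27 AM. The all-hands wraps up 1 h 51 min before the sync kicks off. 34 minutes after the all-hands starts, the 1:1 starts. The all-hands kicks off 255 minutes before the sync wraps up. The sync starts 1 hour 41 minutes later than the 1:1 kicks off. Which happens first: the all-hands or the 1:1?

The all-hands starts at 11:27 AM − 255 min = 7:12 AM.
The 1:1 starts at 7:12 AM + 34 min = 7:46 AM.
The all-hands starts at 7:12 AM and the 1:1 starts at 7:46 AM, so the all-hands is first.

the all-hands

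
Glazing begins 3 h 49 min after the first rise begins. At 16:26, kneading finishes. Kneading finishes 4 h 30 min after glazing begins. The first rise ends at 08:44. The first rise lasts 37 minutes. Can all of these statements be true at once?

Yes

The first rise starts at 08:44 − 37 min = 08:07.
Glazing starts at 08:07 + 229 min = 11:56.
Kneading ends at 11:56 + 270 min = 16:26.
That matches the stated 16:26, so the schedule is consistent.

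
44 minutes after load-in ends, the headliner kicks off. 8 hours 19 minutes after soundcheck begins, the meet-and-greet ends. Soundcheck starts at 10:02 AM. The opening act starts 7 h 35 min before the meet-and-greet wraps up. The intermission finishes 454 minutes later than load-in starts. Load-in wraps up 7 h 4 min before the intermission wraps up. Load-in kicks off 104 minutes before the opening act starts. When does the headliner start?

The meet-and-greet ends at 10:02 AM + 499 min = 6:21 PM.
The opening act starts at 6:21 PM − 455 min = 10:46 AM.
Load-in starts at 10:46 AM − 104 min = 9:02 AM.
The intermission ends at 9:02 AM + 454 min = 4:36 PM.
Load-in ends at 4:36 PM − 424 min = 9:32 AM.
The headliner starts at 9:32 AM + 44 min = 10:16 AM.

10:16 AM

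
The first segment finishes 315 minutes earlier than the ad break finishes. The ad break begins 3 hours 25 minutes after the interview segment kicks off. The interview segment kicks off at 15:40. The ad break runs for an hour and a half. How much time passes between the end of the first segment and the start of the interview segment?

20 minutes

The ad break starts at 15:40 + 205 min = 19:05.
The ad break ends at 19:05 + 90 min = 20:35.
The first segment ends at 20:35 − 315 min = 15:20.
From 15:20 to 15:40 is 20 minutes.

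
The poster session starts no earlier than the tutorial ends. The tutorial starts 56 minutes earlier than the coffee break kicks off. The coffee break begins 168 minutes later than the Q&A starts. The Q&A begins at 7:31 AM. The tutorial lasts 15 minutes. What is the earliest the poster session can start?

The coffee break starts at 7:31 AM + 168 min = 10:19 AM.
The tutorial starts at 10:19 AM − 56 min = 9:23 AM.
The tutorial ends at 9:23 AM + 15 min = 9:38 AM.
The poster session is bounded by the tutorial, so the earliest it can start is 9:38 AM.

9:38 AM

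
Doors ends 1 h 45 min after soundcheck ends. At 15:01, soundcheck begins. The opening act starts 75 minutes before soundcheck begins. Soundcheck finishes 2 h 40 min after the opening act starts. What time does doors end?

18:11

The opening act starts at 15:01 − 75 min = 13:46.
Soundcheck ends at 13:46 + 160 min = 16:26.
Doors ends at 16:26 + 105 min = 18:11.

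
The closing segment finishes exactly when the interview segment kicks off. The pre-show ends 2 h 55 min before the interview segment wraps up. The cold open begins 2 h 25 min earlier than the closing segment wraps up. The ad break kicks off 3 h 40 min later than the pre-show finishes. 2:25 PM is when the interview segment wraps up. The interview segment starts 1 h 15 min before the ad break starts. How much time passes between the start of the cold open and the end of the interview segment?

The pre-show ends at 2:25 PM − 175 min = 11:30 AM.
The ad break starts at 11:30 AM + 220 min = 3:10 PM.
The interview segment starts at 3:10 PM − 75 min = 1:55 PM.
So the closing segment ends at 1:55 PM.
The cold open starts at 1:55 PM − 145 min = 11:30 AM.
From 11:30 AM to 2:25 PM is 175 minutes.

175 minutes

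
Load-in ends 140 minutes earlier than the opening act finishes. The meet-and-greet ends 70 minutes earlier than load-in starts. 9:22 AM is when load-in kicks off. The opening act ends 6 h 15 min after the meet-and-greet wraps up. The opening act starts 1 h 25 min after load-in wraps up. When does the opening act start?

The meet-and-greet ends at 9:22 AM − 70 min = 8:12 AM.
The opening act ends at 8:12 AM + 375 min = 2:27 PM.
Load-in ends at 2:27 PM − 140 min = 12:07 PM.
The opening act starts at 12:07 PM + 85 min = 1:32 PM.

1:32 PM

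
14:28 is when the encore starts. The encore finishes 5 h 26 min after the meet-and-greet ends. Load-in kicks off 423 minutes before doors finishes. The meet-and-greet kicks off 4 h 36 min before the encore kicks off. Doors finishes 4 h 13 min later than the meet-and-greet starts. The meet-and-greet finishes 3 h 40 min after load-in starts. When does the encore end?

The meet-and-greet starts at 14:28 − 276 min = 09:52.
Doors ends at 09:52 + 253 min = 14:05.
Load-in starts at 14:05 − 423 min = 07:02.
The meet-and-greet ends at 07:02 + 220 min = 10:42.
The encore ends at 10:42 + 326 min = 16:08.

16:08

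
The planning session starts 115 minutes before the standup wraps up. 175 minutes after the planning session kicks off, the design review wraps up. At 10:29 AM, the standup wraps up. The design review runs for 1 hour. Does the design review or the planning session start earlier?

The planning session starts at 10:29 AM − 115 min = 8:34 AM.
The design review ends at 8:34 AM + 175 min = 11:29 AM.
The design review starts at 11:29 AM − 60 min = 10:29 AM.
The design review starts at 10:29 AM and the planning session starts at 8:34 AM, so the planning session is first.

the planning session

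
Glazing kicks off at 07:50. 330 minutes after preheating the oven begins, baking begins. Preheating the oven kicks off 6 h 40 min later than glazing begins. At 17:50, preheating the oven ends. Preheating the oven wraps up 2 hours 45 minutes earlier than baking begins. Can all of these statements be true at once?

No

Preheating the oven starts at 07:50 + 400 min = 14:30.
Baking starts at 14:30 + 330 min = 20:00.
Preheating the oven ends at 20:00 − 165 min = 17:15.
But preheating the oven is also said to end at 17:50 — a 35-minute conflict.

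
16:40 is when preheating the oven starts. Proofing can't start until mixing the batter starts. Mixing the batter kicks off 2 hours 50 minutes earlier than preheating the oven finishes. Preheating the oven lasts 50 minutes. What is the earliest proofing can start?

Preheating the oven ends at 16:40 + 50 min = 17:30.
Mixing the batter starts at 17:30 − 170 min = 14:40.
Proofing is bounded by mixing the batter, so the earliest it can start is 14:40.

14:40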